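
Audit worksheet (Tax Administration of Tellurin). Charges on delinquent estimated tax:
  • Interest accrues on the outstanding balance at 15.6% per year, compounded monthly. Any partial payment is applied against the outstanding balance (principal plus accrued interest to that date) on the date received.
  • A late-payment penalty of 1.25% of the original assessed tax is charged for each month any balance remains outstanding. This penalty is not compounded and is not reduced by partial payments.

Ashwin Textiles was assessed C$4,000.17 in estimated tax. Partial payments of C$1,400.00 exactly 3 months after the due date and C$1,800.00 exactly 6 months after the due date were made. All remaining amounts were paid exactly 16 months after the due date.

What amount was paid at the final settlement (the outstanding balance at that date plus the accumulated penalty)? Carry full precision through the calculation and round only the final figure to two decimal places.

C$2,014.36

Monthly rate = 15.6% ÷ 12 = 1.3%
Balance at month 3: C$4,000.1700 × (1 + 0.013)^3 = C$4,158.2135…
After C$1,400.00 payment: C$4,158.2135… − C$1,400.00 = C$2,758.2135…
Balance at month 6: C$2,758.2135… × (1 + 0.013)^3 = C$2,867.1883…
After C$1,800.00 payment: C$2,867.1883… − C$1,800.00 = C$1,067.1883…
Balance at month 16: C$1,067.1883… × (1 + 0.013)^10 = C$1,214.3266…
Penalty: 16 × 1.25% × C$4,000.17 = C$800.03…
Final settlement = outstanding balance + penalty = C$1,214.3266… + C$800.03… = C$2,014.36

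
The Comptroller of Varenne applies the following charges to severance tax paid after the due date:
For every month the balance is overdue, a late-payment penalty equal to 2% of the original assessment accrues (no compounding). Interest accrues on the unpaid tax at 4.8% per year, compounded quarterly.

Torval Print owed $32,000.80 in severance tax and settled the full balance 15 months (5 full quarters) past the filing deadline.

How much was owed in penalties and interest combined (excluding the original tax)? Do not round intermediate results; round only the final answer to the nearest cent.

Late-payment penalty = 2% × $32,000.80 × 15 mo = $9,600.24
Interest (4.8%/yr ÷ 4 = 1.2%/quarter): $32,000.80 × ((1 + 0.012)^5 − 1) = $1,966.6855…
Penalties + interest = $9,600.2400 + $1,966.6855… = $11,566.93

$11,566.93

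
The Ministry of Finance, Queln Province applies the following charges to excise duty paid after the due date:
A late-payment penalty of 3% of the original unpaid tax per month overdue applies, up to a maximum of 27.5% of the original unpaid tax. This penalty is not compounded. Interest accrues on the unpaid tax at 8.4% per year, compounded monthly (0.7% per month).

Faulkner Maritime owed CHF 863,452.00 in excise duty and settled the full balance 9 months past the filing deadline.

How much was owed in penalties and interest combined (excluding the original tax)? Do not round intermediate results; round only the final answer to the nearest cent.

Penalty: 9 × 3% × CHF 863,452.00 = CHF 233,132.04 (below the 27.5% cap of CHF 237,449.30)
Interest: CHF 863,452.00 × ((1 + 0.007)^9 − 1) = CHF 863,452.00 × 0.0647931… = CHF 55,945.7462…
Penalties + interest = CHF 233,132.0400 + CHF 55,945.7462… = CHF 289,077.79

CHF 289,077.79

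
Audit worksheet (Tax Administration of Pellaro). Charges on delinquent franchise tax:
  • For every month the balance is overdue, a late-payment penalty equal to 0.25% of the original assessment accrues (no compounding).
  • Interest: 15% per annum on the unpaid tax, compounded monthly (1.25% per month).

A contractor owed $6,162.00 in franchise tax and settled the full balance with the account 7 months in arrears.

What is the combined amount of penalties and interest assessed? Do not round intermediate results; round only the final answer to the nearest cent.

Late-payment penalty: 7 × 0.25% × $6,162.00 = $107.84…
Interest: $6,162.00 × ((1 + 0.0125)^7 − 1) = $6,162.00 × 0.0908505… = $559.8206…
Penalties + interest = $107.8350 + $559.8206… = $667.66

$667.66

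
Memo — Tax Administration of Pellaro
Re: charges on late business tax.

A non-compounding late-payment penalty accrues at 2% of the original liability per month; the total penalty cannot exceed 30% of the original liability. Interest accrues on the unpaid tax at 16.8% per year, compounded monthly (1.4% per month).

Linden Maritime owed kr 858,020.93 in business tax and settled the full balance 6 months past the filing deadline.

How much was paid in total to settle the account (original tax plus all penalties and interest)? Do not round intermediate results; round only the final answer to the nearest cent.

Penalty: 6 × 2% × kr 858,020.93 = kr 102,962.51… (below the 30% cap of kr 257,406.28…)
Interest: kr 858,020.93 × ((1 + 0.014)^6 − 1) = kr 858,020.93 × 0.0869955… = kr 74,643.9250…
Total = kr 858,020.93 + kr 102,962.5116 + kr 74,643.9250… = kr 1,035,627.37

kr 1,035,627.37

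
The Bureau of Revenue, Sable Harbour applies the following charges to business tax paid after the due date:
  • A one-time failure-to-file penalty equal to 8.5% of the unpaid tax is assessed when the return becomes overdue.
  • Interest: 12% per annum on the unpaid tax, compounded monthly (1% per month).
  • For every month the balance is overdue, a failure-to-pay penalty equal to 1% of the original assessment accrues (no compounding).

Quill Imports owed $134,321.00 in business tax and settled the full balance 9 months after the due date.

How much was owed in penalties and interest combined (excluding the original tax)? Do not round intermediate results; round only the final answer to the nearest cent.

Failure-to-file penalty: 8.5% × $134,321.00 = $11,417.29…
Failure-to-pay penalty: 9 × 1% × $134,321.00 = $12,088.89
Interest: $134,321.00 × ((1 + 0.01)^9 − 1) = $134,321.00 × 0.0936853… = $12,583.8995…
Penalties + interest = $23,506.1750 + $12,583.8995… = $36,090.07

$36,090.07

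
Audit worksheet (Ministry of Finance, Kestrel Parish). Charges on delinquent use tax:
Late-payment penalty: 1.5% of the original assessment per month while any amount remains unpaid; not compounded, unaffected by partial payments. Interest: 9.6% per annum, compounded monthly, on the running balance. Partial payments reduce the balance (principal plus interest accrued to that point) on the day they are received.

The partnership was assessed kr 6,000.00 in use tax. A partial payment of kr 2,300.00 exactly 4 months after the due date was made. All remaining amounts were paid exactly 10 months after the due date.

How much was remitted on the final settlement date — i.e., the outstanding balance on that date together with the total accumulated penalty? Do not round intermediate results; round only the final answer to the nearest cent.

Monthly rate = 9.6% ÷ 12 = 0.8%
Balance at month 4: kr 6,000.0000 × (1 + 0.008)^4 = kr 6,194.3163…
After kr 2,300.00 payment: kr 6,194.3163… − kr 2,300.00 = kr 3,894.3163…
Balance at month 10: kr 3,894.3163… × (1 + 0.008)^6 = kr 4,085.0222…
Penalty: 10 × 1.5% × kr 6,000.00 = kr 900.00
Final settlement = outstanding balance + penalty = kr 4,085.0222… + kr 900.00 = kr 4,985.02

kr 4,985.02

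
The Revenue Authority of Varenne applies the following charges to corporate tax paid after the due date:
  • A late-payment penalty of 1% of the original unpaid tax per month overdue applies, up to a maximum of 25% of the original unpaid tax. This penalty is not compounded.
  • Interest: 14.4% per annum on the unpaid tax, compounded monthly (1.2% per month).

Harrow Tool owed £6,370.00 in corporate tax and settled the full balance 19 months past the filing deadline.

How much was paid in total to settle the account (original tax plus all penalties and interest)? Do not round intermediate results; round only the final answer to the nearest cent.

Penalty: 19 × 1% × £6,370.00 = £1,210.30 (below the 25% cap of £1,592.50)
Interest: £6,370.00 × ((1 + 0.012)^19 − 1) = £6,370.00 × 0.2543818… = £1,620.4119…
Total = £6,370.00 + £1,210.3000 + £1,620.4119… = £9,200.71

£9,200.71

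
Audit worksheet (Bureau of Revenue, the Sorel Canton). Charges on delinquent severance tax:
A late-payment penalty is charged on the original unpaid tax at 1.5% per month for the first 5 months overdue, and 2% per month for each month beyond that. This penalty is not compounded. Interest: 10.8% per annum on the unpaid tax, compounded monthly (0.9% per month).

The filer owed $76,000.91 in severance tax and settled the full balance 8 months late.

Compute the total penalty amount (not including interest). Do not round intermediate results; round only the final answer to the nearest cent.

Penalty, months 1–5: 5 × 1.5% × $76,000.91 = $5,700.07…
Penalty, months 6–8: 3 × 2% × $76,000.91 = $4,560.05…
Total penalty = $5,700.07… + $4,560.05… = $10,260.12

$10,260.12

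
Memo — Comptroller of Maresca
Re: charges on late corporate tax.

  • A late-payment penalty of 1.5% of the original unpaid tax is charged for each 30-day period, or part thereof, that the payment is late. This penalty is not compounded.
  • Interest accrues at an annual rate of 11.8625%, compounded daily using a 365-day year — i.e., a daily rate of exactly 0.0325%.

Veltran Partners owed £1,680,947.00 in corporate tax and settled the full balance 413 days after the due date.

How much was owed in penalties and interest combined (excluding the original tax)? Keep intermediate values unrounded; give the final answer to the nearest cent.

£594,425.17

Penalty periods: ⌈413/30⌉ = 14; penalty = 14 × 1.5% × £1,680,947.00 = £352,998.87
Interest: £1,680,947.00 × ((1 + 0.000325)^413 − 1) = £1,680,947.00 × 0.14362517… = £241,426.3034…
Penalties + interest = £352,998.8700 + £241,426.3034… = £594,425.17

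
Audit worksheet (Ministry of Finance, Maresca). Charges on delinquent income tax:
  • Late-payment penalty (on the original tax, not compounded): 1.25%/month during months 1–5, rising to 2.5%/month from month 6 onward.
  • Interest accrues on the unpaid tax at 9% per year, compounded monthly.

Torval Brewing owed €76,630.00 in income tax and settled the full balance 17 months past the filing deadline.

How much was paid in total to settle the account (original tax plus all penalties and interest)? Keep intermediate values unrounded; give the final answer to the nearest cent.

€114,787.49

Penalty, months 1–5: 5 × 1.25% × €76,630.00 = €4,789.38…
Penalty, months 6–17: 12 × 2.5% × €76,630.00 = €22,989.00
Interest (9%/yr ÷ 12 = 0.75%/month): €76,630.00 × ((1 + 0.0075)^17 − 1) = €10,379.1162…
Total = €76,630.00 + €27,778.3750 + €10,379.1162… = €114,787.49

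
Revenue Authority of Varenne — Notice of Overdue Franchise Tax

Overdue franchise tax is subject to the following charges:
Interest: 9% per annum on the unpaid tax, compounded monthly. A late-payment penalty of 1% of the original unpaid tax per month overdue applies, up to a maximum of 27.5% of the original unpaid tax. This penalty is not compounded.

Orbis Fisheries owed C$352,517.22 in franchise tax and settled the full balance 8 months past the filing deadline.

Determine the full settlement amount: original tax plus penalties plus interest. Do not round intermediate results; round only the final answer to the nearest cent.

Penalty: 8 × 1% × C$352,517.22 = C$28,201.38… (below the 27.5% cap of C$96,942.24…)
Interest (9%/yr ÷ 12 = 0.75%/month): C$352,517.22 × ((1 + 0.0075)^8 − 1) = C$21,714.6546…
Total = C$352,517.22 + C$28,201.3776 + C$21,714.6546… = C$402,433.25

C$402,433.25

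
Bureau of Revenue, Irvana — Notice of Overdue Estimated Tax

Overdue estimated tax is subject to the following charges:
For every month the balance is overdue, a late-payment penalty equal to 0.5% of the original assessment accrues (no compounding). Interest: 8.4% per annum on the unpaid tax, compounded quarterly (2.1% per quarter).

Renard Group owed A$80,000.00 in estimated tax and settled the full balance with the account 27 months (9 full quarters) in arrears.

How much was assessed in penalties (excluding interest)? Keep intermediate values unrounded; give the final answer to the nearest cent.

A$10,800.00

Late-payment penalty = 0.5% × A$80,000.00 × 27 mo = A$10,800.00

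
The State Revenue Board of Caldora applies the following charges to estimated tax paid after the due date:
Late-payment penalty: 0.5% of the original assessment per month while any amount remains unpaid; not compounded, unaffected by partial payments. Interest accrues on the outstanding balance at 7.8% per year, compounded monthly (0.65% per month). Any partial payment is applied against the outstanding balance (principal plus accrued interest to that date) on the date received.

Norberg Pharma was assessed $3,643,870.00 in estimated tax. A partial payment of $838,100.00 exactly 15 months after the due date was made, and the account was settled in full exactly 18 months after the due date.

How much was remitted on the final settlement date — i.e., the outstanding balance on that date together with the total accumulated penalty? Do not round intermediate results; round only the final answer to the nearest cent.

Balance at month 15: $3,643,870.0000 × (1 + 0.0065)^15 = $4,015,776.7678…
After $838,100.00 payment: $4,015,776.7678… − $838,100.00 = $3,177,676.7678…
Balance at month 18: $3,177,676.7678… × (1 + 0.0065)^3 = $3,240,045.1080…
Penalty: 18 × 0.5% × $3,643,870.00 = $327,948.30
Final settlement = outstanding balance + penalty = $3,240,045.1080… + $327,948.30 = $3,567,993.41

$3,567,993.41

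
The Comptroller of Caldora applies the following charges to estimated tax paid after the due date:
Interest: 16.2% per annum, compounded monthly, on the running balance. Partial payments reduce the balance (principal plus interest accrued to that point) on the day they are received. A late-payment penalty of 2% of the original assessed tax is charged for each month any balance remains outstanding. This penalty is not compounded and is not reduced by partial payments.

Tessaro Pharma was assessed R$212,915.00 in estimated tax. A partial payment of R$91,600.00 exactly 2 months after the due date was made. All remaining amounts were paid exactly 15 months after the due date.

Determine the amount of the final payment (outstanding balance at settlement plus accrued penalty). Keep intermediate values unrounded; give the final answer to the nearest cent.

R$215,182.86

Monthly rate = 16.2% ÷ 12 = 1.35%
Balance at month 2: R$212,915.0000 × (1 + 0.0135)^2 = R$218,702.5088…
After R$91,600.00 payment: R$218,702.5088… − R$91,600.00 = R$127,102.5088…
Balance at month 15: R$127,102.5088… × (1 + 0.0135)^13 = R$151,308.3558…
Penalty: 15 × 2% × R$212,915.00 = R$63,874.50
Final settlement = outstanding balance + penalty = R$151,308.3558… + R$63,874.50 = R$215,182.86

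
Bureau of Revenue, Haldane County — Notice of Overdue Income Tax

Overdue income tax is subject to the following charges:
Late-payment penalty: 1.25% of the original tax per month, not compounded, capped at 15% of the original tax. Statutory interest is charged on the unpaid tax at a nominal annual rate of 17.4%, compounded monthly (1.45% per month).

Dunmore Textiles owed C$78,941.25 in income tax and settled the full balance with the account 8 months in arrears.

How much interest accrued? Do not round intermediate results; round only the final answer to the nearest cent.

Interest: C$78,941.25 × ((1 + 0.0145)^8 − 1) = C$78,941.25 × 0.1220609… = C$9,635.6364…

C$9,635.64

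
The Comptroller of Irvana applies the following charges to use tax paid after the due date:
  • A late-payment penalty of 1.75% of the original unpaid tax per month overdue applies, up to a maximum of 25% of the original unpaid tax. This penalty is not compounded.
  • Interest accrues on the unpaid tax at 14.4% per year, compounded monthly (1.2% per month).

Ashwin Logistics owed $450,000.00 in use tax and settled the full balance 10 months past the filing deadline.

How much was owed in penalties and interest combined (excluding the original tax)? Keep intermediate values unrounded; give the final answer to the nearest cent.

$135,761.30

Penalty: 10 × 1.75% × $450,000.00 = $78,750.00 (below the 25% cap of $112,500.00)
Interest: $450,000.00 × ((1 + 0.012)^10 − 1) = $450,000.00 × 0.1266918… = $57,011.3001…
Penalties + interest = $78,750.0000 + $57,011.3001… = $135,761.30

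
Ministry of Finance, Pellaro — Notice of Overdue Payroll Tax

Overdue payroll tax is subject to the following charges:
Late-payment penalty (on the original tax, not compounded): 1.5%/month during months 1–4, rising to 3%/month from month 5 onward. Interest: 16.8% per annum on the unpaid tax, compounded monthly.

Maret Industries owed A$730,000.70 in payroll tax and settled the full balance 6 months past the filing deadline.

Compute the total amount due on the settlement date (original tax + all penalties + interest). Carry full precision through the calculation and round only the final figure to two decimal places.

A$881,107.53

Penalty, months 1–4: 4 × 1.5% × A$730,000.70 = A$43,800.04…
Penalty, months 5–6: 2 × 3% × A$730,000.70 = A$43,800.04…
Interest (16.8%/yr ÷ 12 = 1.4%/month): A$730,000.70 × ((1 + 0.014)^6 − 1) = A$63,506.7463…
Total = A$730,000.70 + A$87,600.0840 + A$63,506.7463… = A$881,107.53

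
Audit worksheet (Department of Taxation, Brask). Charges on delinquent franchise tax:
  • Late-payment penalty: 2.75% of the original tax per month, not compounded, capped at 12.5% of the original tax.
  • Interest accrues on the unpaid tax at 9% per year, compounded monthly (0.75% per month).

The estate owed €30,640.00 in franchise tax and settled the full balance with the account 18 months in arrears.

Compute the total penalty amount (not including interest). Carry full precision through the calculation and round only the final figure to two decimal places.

Penalty (uncapped): 18 × 2.75% × €30,640.00 = €15,166.80; cap = 12.5% × €30,640.00 = €3,830.00 → penalty = €3,830.00

€3,830.00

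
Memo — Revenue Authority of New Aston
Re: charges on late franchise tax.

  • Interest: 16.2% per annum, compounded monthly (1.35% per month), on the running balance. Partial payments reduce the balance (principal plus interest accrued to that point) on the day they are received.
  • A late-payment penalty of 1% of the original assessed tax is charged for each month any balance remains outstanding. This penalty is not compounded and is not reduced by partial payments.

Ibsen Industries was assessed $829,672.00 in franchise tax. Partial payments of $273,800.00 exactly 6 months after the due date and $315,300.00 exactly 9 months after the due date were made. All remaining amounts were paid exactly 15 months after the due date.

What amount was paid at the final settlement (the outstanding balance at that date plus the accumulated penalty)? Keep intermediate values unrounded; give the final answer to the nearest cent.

Balance at month 6: $829,672.0000 × (1 + 0.0135)^6 = $899,184.7895…
After $273,800.00 payment: $899,184.7895… − $273,800.00 = $625,384.7895…
Balance at month 9: $625,384.7895… × (1 + 0.0135)^3 = $651,056.3413…
After $315,300.00 payment: $651,056.3413… − $315,300.00 = $335,756.3413…
Balance at month 15: $335,756.3413… × (1 + 0.0135)^6 = $363,887.1688…
Penalty: 15 × 1% × $829,672.00 = $124,450.80
Final settlement = outstanding balance + penalty = $363,887.1688… + $124,450.80 = $488,337.97

$488,337.97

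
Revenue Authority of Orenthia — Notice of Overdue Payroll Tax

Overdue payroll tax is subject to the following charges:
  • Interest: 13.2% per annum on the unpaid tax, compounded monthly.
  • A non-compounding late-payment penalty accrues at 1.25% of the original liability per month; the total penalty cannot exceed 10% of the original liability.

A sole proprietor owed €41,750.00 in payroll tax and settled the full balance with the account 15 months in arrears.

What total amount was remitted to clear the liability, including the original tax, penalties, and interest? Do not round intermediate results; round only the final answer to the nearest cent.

Penalty (uncapped): 15 × 1.25% × €41,750.00 = €7,828.13…; cap = 10% × €41,750.00 = €4,175.00 → penalty = €4,175.00
Interest (13.2%/yr ÷ 12 = 1.1%/month): €41,750.00 × ((1 + 0.011)^15 − 1) = €7,445.3227…
Total = €41,750.00 + €4,175.0000 + €7,445.3227… = €53,370.32

€53,370.32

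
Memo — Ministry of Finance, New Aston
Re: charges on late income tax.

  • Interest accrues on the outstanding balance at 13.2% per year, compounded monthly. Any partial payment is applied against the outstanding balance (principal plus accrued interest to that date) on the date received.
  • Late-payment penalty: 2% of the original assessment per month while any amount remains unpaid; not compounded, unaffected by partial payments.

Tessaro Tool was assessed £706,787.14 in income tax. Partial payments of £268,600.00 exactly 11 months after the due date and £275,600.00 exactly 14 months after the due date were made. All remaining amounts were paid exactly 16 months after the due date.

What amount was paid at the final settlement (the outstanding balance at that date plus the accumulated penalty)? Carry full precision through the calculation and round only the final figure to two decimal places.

£502,764.11

Monthly rate = 13.2% ÷ 12 = 1.1%
Balance at month 11: £706,787.1400 × (1 + 0.011)^11 = £797,170.7414…
After £268,600.00 payment: £797,170.7414… − £268,600.00 = £528,570.7414…
Balance at month 14: £528,570.7414… × (1 + 0.011)^3 = £546,206.1506…
After £275,600.00 payment: £546,206.1506… − £275,600.00 = £270,606.1506…
Balance at month 16: £270,606.1506… × (1 + 0.011)^2 = £276,592.2293…
Penalty: 16 × 2% × £706,787.14 = £226,171.88…
Final settlement = outstanding balance + penalty = £276,592.2293… + £226,171.88… = £502,764.11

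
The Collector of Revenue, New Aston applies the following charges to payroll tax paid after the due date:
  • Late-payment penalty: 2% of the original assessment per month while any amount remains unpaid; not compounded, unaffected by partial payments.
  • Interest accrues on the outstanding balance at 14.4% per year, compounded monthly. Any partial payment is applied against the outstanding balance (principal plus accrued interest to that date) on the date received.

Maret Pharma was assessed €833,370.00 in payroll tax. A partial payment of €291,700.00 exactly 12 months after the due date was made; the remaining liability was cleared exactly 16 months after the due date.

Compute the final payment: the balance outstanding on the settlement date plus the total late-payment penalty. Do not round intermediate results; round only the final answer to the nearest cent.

€969,339.24

Monthly rate = 14.4% ÷ 12 = 1.2%
Balance at month 12: €833,370.0000 × (1 + 0.012)^12 = €961,621.1630…
After €291,700.00 payment: €961,621.1630… − €291,700.00 = €669,921.1630…
Balance at month 16: €669,921.1630… × (1 + 0.012)^4 = €702,660.8350…
Penalty: 16 × 2% × €833,370.00 = €266,678.40
Final settlement = outstanding balance + penalty = €702,660.8350… + €266,678.40 = €969,339.24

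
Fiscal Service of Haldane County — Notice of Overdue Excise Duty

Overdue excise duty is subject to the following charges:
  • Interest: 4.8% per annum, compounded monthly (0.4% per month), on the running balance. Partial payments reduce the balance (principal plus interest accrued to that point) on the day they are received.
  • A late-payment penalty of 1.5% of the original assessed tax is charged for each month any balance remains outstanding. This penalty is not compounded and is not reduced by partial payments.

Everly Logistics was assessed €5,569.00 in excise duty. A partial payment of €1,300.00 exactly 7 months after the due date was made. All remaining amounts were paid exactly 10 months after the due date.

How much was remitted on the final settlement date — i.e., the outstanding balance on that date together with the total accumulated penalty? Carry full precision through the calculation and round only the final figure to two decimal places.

€5,315.50

Balance at month 7: €5,569.0000 × (1 + 0.004)^7 = €5,726.8157…
After €1,300.00 payment: €5,726.8157… − €1,300.00 = €4,426.8157…
Balance at month 10: €4,426.8157… × (1 + 0.004)^3 = €4,480.1503…
Penalty: 10 × 1.5% × €5,569.00 = €835.35
Final settlement = outstanding balance + penalty = €4,480.1503… + €835.35 = €5,315.50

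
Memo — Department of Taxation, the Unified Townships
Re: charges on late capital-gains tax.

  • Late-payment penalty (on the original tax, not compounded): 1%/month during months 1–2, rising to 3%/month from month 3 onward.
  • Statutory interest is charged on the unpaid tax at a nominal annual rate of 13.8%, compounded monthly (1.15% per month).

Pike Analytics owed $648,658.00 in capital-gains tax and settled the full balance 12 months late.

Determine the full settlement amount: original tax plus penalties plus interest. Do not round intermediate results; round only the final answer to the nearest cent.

$951,627.93

Penalty, months 1–2: 2 × 1% × $648,658.00 = $12,973.16
Penalty, months 3–12: 10 × 3% × $648,658.00 = $194,597.40
Interest: $648,658.00 × ((1 + 0.0115)^12 − 1) = $648,658.00 × 0.1470719… = $95,399.3720…
Total = $648,658.00 + $207,570.5600 + $95,399.3720… = $951,627.93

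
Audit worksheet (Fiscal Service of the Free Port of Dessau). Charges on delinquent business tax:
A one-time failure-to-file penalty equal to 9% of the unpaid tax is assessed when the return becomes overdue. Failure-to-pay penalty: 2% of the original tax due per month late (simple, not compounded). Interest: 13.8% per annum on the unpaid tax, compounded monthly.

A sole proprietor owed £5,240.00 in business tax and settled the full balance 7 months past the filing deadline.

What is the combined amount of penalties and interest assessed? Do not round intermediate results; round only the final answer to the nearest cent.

£1,641.85

Failure-to-file penalty: 9% × £5,240.00 = £471.60
Failure-to-pay penalty: 7 × 2% × £5,240.00 = £733.60
Interest (13.8%/yr ÷ 12 = 1.15%/month): £5,240.00 × ((1 + 0.0115)^7 − 1) = £436.6549…
Penalties + interest = £1,205.2000 + £436.6549… = £1,641.85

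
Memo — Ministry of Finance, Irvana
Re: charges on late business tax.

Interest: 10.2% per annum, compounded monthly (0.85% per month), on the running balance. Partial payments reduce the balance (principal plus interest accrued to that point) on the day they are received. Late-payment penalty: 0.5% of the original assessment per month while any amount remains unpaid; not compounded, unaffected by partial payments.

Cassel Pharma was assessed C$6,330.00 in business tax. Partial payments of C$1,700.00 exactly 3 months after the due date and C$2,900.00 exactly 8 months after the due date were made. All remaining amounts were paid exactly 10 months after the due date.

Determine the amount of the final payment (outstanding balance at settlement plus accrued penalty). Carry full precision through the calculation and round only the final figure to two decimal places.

Balance at month 3: C$6,330.0000 × (1 + 0.0085)^3 = C$6,492.7909…
After C$1,700.00 payment: C$6,492.7909… − C$1,700.00 = C$4,792.7909…
Balance at month 8: C$4,792.7909… × (1 + 0.0085)^5 = C$4,999.9769…
After C$2,900.00 payment: C$4,999.9769… − C$2,900.00 = C$2,099.9769…
Balance at month 10: C$2,099.9769… × (1 + 0.0085)^2 = C$2,135.8282…
Penalty: 10 × 0.5% × C$6,330.00 = C$316.50
Final settlement = outstanding balance + penalty = C$2,135.8282… + C$316.50 = C$2,452.33

C$2,452.33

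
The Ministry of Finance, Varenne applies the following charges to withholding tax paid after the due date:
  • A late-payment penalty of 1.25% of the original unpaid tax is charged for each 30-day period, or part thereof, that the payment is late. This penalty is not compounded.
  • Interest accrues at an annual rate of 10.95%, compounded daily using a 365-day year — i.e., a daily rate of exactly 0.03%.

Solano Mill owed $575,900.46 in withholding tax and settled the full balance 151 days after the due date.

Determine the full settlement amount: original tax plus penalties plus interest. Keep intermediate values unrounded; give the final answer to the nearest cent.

$645,777.12

Penalty periods: ⌈151/30⌉ = 6; penalty = 6 × 1.25% × $575,900.46 = $43,192.53…
Interest: $575,900.46 × ((1 + 0.0003)^151 − 1) = $575,900.46 × 0.04633461… = $26,684.1214…
Total = $575,900.46 + $43,192.5345 + $26,684.1214… = $645,777.12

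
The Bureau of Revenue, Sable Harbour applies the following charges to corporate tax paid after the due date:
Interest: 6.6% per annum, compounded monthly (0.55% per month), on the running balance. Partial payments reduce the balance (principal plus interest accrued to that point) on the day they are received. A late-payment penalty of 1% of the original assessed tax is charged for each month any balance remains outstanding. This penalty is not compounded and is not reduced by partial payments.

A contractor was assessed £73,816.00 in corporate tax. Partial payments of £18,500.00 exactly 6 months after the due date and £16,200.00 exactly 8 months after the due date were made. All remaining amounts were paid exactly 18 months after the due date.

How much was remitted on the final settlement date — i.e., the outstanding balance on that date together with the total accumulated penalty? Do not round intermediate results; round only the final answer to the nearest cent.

£57,890.53

Balance at month 6: £73,816.0000 × (1 + 0.0055)^6 = £76,285.6686…
After £18,500.00 payment: £76,285.6686… − £18,500.00 = £57,785.6686…
Balance at month 8: £57,785.6686… × (1 + 0.0055)^2 = £58,423.0590…
After £16,200.00 payment: £58,423.0590… − £16,200.00 = £42,223.0590…
Balance at month 18: £42,223.0590… × (1 + 0.0055)^10 = £44,603.6546…
Penalty: 18 × 1% × £73,816.00 = £13,286.88
Final settlement = outstanding balance + penalty = £44,603.6546… + £13,286.88 = £57,890.53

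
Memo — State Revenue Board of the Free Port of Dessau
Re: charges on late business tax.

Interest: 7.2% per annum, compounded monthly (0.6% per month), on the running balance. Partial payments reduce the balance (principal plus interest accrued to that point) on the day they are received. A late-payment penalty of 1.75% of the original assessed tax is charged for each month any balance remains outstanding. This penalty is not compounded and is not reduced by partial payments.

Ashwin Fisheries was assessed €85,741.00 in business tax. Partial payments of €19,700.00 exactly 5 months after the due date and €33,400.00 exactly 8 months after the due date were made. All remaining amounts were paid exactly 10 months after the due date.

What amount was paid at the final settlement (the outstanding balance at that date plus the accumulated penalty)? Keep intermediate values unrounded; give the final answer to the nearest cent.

Balance at month 5: €85,741.0000 × (1 + 0.006)^5 = €88,344.2825…
After €19,700.00 payment: €88,344.2825… − €19,700.00 = €68,644.2825…
Balance at month 8: €68,644.2825… × (1 + 0.006)^3 = €69,887.3080…
After €33,400.00 payment: €69,887.3080… − €33,400.00 = €36,487.3080…
Balance at month 10: €36,487.3080… × (1 + 0.006)^2 = €36,926.4693…
Penalty: 10 × 1.75% × €85,741.00 = €15,004.68…
Final settlement = outstanding balance + penalty = €36,926.4693… + €15,004.68… = €51,931.14

€51,931.14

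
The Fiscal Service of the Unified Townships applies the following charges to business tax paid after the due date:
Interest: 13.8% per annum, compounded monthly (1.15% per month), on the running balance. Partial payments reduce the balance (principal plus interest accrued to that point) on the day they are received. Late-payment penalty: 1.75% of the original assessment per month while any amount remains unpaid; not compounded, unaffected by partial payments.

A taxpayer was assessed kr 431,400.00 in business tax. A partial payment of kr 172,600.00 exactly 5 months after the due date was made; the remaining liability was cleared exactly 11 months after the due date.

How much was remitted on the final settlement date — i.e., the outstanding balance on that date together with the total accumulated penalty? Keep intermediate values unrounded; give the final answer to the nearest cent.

Balance at month 5: kr 431,400.0000 × (1 + 0.0115)^5 = kr 456,782.6254…
After kr 172,600.00 payment: kr 456,782.6254… − kr 172,600.00 = kr 284,182.6254…
Balance at month 11: kr 284,182.6254… × (1 + 0.0115)^6 = kr 304,363.6928…
Penalty: 11 × 1.75% × kr 431,400.00 = kr 83,044.50
Final settlement = outstanding balance + penalty = kr 304,363.6928… + kr 83,044.50 = kr 387,408.19

kr 387,408.19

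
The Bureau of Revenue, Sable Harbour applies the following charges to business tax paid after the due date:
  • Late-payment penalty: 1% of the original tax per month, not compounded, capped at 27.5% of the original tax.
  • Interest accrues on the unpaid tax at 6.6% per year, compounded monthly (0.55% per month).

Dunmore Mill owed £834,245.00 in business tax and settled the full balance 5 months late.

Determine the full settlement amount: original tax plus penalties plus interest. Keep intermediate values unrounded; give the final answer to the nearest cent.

Penalty: 5 × 1% × £834,245.00 = £41,712.25 (below the 27.5% cap of £229,417.38…)
Interest: £834,245.00 × ((1 + 0.0055)^5 − 1) = £834,245.00 × 0.0278042… = £23,195.4884…
Total = £834,245.00 + £41,712.2500 + £23,195.4884… = £899,152.74

£899,152.74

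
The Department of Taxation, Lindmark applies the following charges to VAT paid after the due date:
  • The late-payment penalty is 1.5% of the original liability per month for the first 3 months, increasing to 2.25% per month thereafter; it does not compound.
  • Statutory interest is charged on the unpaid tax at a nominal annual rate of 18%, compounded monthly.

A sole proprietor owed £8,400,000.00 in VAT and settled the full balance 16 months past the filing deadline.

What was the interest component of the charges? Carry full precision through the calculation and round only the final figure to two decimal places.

Interest (18%/yr ÷ 12 = 1.5%/month): £8,400,000.00 × ((1 + 0.015)^16 − 1) = £2,259,478.6003…

£2,259,478.60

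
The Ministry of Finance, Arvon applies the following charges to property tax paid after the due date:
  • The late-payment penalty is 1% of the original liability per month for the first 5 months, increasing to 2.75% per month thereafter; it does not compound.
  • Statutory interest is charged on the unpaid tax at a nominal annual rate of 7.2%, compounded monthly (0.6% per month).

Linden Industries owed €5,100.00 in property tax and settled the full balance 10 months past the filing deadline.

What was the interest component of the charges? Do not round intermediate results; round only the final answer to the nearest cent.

€314.40

Interest: €5,100.00 × ((1 + 0.006)^10 − 1) = €5,100.00 × 0.0616462… = €314.3956…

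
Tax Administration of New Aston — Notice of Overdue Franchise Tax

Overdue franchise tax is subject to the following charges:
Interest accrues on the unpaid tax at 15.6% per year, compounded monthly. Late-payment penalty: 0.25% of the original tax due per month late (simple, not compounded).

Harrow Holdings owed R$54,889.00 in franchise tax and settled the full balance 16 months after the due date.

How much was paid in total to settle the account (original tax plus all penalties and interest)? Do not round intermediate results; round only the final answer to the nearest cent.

Late-payment penalty = 0.25% × R$54,889.00 × 16 mo = R$2,195.56
Interest (15.6%/yr ÷ 12 = 1.3%/month): R$54,889.00 × ((1 + 0.013)^16 − 1) = R$12,600.5363…
Total = R$54,889.00 + R$2,195.5600 + R$12,600.5363… = R$69,685.10

R$69,685.10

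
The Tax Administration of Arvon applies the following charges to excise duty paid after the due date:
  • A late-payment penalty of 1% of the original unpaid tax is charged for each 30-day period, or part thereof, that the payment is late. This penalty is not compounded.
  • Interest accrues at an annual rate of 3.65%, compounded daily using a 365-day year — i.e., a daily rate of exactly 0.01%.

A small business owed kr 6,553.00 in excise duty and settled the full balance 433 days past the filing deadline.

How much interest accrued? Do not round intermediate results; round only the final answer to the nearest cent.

kr 289.96

Interest: kr 6,553.00 × ((1 + 0.0001)^433 − 1) = kr 6,553.00 × 0.04424886… = kr 289.9628…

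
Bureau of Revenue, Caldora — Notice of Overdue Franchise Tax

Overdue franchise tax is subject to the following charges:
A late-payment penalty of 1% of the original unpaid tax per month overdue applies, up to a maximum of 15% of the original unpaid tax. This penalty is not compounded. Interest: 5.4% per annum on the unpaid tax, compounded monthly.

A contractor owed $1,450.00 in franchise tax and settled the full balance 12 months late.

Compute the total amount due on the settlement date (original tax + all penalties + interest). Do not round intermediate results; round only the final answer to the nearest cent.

Penalty: 12 × 1% × $1,450.00 = $174.00 (below the 15% cap of $217.50)
Interest (5.4%/yr ÷ 12 = 0.45%/month): $1,450.00 × ((1 + 0.0045)^12 − 1) = $80.2673…
Total = $1,450.00 + $174.0000 + $80.2673… = $1,704.27

$1,704.27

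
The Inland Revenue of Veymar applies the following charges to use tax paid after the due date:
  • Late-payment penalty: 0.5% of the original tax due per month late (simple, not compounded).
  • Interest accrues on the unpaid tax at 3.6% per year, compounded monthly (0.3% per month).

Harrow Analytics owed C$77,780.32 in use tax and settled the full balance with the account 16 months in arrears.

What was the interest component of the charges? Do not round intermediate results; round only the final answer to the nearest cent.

Interest: C$77,780.32 × ((1 + 0.003)^16 − 1) = C$77,780.32 × 0.0490953… = C$3,818.6457…

C$3,818.65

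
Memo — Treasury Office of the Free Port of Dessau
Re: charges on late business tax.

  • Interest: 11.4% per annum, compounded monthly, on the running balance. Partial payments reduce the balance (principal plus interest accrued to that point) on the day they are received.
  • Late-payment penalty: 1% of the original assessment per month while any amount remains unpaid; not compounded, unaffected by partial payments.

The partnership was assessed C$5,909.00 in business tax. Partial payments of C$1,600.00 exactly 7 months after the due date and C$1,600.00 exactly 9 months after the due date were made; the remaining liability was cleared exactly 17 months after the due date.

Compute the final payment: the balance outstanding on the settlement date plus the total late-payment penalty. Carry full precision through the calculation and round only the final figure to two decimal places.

Monthly rate = 11.4% ÷ 12 = 0.95%
Balance at month 7: C$5,909.0000 × (1 + 0.0095)^7 = C$6,313.3265…
After C$1,600.00 payment: C$6,313.3265… − C$1,600.00 = C$4,713.3265…
Balance at month 9: C$4,713.3265… × (1 + 0.0095)^2 = C$4,803.3051…
After C$1,600.00 payment: C$4,803.3051… − C$1,600.00 = C$3,203.3051…
Balance at month 17: C$3,203.3051… × (1 + 0.0095)^8 = C$3,455.0067…
Penalty: 17 × 1% × C$5,909.00 = C$1,004.53
Final settlement = outstanding balance + penalty = C$3,455.0067… + C$1,004.53 = C$4,459.54

C$4,459.54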